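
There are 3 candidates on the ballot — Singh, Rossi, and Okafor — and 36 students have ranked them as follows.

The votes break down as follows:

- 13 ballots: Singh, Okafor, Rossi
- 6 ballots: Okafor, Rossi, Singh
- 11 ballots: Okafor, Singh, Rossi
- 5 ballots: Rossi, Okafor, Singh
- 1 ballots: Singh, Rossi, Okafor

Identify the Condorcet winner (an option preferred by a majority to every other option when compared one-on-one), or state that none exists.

Head-to-head results (36 voters total):
Singh vs Rossi: Singh wins 25–11.
Singh vs Okafor: Okafor wins 22–14.
Rossi vs Okafor: Okafor wins 30–6.
Okafor beats each rival — Singh (22–14), Rossi (30–6) — so Okafor is the Condorcet winner.

Okafor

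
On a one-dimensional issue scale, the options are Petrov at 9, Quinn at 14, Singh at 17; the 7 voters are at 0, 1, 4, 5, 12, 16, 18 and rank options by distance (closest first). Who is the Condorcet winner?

With single-peaked preferences on a line, the Condorcet winner is the candidate closest to the median voter.
The median voter (position 5) is closest to Petrov at 9.
Check: Petrov vs Singh — voters closer to Petrov: 5 of 7.

Petrov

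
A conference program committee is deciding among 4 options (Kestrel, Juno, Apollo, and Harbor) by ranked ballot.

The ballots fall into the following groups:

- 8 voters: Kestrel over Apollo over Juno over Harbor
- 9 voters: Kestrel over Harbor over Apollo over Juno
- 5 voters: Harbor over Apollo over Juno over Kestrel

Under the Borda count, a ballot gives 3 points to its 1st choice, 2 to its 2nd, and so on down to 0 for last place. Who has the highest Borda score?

Borda scores:
  Kestrel: 8·3 + 9·3 + 5·0 = 51
  Juno: 8·1 + 9·0 + 5·1 = 13
  Apollo: 8·2 + 9·1 + 5·2 = 35
  Harbor: 8·0 + 9·2 + 5·3 = 33
Kestrel has the highest total.

Kestrel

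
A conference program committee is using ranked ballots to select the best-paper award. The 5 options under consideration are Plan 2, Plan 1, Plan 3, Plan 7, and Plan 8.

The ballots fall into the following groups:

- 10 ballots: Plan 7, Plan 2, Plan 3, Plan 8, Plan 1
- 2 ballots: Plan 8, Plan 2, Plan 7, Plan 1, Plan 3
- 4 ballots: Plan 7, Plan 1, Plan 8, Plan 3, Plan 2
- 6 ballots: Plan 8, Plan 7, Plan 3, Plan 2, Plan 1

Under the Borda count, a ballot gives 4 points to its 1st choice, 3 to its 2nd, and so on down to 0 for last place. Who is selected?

Borda scores:
  Plan 2: 10·3 + 2·3 + 4·0 + 6·1 = 42
  Plan 1: 10·0 + 2·1 + 4·3 + 6·0 = 14
  Plan 3: 10·2 + 2·0 + 4·1 + 6·2 = 36
  Plan 7: 10·4 + 2·2 + 4·4 + 6·3 = 78
  Plan 8: 10·1 + 2·4 + 4·2 + 6·4 = 50
Plan 7 has the highest total.

Plan 7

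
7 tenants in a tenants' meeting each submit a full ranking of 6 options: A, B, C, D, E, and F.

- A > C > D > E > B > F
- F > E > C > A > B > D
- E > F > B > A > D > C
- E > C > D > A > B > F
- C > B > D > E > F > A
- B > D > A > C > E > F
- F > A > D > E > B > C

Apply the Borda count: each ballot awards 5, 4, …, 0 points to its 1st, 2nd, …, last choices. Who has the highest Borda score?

E

Borda scores:
  A: 5 + 2 + 2 + 2 + 0 + 3 + 4 = 18
  B: 1 + 1 + 3 + 1 + 4 + 5 + 1 = 16
  C: 4 + 3 + 0 + 4 + 5 + 2 + 0 = 18
  D: 3 + 0 + 1 + 3 + 3 + 4 + 3 = 17
  E: 2 + 4 + 5 + 5 + 2 + 1 + 2 = 21
  F: 0 + 5 + 4 + 0 + 1 + 0 + 5 = 15
E has the highest total.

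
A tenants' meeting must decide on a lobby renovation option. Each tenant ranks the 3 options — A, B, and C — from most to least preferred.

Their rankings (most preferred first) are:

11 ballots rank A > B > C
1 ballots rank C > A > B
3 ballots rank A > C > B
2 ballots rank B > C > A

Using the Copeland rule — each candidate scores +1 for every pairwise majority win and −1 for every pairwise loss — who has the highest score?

A

Pairwise results:
  A vs B: A wins 15–2.
  A vs C: A wins 14–3.
  B vs C: B wins 13–4.
Copeland scores (wins − losses):
  A: 2 − 0 = 2
  B: 1 − 1 = 0
  C: 0 − 2 = -2
A has the best Copeland score.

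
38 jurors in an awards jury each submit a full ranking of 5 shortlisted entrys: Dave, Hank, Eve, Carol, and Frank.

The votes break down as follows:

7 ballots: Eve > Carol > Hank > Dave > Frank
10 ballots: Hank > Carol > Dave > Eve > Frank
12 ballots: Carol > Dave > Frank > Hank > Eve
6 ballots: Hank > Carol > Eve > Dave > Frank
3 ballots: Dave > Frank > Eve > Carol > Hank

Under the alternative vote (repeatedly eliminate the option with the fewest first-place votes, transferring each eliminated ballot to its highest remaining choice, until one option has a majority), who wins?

Carol

Round 1: Hank 16, Carol 12, Eve 7, Dave 3, Frank 0. Frank has the fewest and is eliminated.
Round 2: Hank 16, Carol 12, Eve 7, Dave 3. Dave has the fewest and is eliminated.
Round 3: Hank 16, Carol 12, Eve 10. Eve has the fewest and is eliminated.
Round 4: Carol 22, Hank 16. Carol has a majority.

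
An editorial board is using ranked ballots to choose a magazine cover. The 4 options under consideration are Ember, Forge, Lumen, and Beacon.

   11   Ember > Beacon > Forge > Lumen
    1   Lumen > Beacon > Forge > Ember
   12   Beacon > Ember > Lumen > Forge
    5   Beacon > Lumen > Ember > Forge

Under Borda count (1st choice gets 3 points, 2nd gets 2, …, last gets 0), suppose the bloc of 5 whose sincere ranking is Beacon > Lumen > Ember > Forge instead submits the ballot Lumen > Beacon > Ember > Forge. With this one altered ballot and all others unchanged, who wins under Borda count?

Borda totals with the altered ballot: Ember 62, Forge 12, Lumen 30, Beacon 70.
The winner is unchanged: still Beacon.

Beacon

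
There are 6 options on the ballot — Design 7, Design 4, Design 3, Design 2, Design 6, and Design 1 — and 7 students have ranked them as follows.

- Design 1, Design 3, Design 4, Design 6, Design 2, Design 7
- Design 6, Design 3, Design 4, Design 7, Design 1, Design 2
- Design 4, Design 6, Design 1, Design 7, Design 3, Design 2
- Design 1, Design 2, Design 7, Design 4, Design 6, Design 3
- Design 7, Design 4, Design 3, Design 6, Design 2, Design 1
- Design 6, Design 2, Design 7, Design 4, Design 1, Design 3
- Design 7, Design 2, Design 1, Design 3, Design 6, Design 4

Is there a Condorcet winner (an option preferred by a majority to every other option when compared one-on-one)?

No

Head-to-head results (7 voters total):
Design 7 vs Design 4: Design 7 wins 4–3.
Design 7 vs Design 3: Design 7 wins 5–2.
Design 7 vs Design 2: Design 7 wins 4–3.
Design 7 vs Design 6: Design 6 wins 4–3.
Design 7 vs Design 1: Design 7 wins 4–3.
Design 4 vs Design 3: Design 4 wins 4–3.
Design 4 vs Design 2: Design 4 wins 4–3.
Design 4 vs Design 6: Design 4 wins 4–3.
Design 4 vs Design 1: Design 4 wins 4–3.
Design 3 vs Design 2: Design 3 wins 4–3.
Design 3 vs Design 6: Design 6 wins 4–3.
Design 3 vs Design 1: Design 1 wins 5–2.
Design 2 vs Design 6: Design 6 wins 5–2.
Design 2 vs Design 1: Design 1 wins 4–3.
Design 6 vs Design 1: Design 6 wins 4–3.
No candidate beats all others: Design 7 beats Design 4 beats Design 6 beats Design 7, a majority cycle.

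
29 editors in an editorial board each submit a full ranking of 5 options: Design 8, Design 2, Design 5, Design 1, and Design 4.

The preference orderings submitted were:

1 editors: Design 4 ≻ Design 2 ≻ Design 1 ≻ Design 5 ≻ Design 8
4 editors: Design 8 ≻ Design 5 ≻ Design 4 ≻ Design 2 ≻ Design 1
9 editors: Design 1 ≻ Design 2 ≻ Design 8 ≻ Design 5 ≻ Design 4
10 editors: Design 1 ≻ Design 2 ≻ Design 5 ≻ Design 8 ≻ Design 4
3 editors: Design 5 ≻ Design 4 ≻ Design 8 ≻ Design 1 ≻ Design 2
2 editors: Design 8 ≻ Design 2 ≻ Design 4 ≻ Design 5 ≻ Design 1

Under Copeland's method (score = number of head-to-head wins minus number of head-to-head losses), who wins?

Design 1

Pairwise results:
  Design 8 vs Design 2: Design 2 wins 20–9.
  Design 8 vs Design 5: Design 8 wins 15–14.
  Design 8 vs Design 1: Design 1 wins 20–9.
  Design 8 vs Design 4: Design 8 wins 25–4.
  Design 2 vs Design 5: Design 2 wins 22–7.
  Design 2 vs Design 1: Design 1 wins 22–7.
  Design 2 vs Design 4: Design 2 wins 21–8.
  Design 5 vs Design 1: Design 1 wins 20–9.
  Design 5 vs Design 4: Design 5 wins 26–3.
  Design 1 vs Design 4: Design 1 wins 19–10.
Copeland scores (wins − losses):
  Design 8: 2 − 2 = 0
  Design 2: 3 − 1 = 2
  Design 5: 1 − 3 = -2
  Design 1: 4 − 0 = 4
  Design 4: 0 − 4 = -4
Design 1 has the best Copeland score.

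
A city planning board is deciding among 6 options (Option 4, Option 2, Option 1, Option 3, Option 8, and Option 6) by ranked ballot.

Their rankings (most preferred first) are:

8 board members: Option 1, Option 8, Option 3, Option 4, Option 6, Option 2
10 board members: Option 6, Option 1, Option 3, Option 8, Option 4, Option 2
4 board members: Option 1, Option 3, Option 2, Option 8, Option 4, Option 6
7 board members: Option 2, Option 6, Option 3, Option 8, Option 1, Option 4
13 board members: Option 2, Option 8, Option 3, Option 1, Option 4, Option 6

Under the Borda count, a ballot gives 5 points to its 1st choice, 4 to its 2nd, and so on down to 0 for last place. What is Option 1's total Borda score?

133

Borda scores:
  Option 4: 8·2 + 10·1 + 4·1 + 7·0 + 13·1 = 43
  Option 2: 8·0 + 10·0 + 4·3 + 7·5 + 13·5 = 112
  Option 1: 8·5 + 10·4 + 4·5 + 7·1 + 13·2 = 133
  Option 3: 8·3 + 10·3 + 4·4 + 7·3 + 13·3 = 130
  Option 8: 8·4 + 10·2 + 4·2 + 7·2 + 13·4 = 126
  Option 6: 8·1 + 10·5 + 4·0 + 7·4 + 13·0 = 86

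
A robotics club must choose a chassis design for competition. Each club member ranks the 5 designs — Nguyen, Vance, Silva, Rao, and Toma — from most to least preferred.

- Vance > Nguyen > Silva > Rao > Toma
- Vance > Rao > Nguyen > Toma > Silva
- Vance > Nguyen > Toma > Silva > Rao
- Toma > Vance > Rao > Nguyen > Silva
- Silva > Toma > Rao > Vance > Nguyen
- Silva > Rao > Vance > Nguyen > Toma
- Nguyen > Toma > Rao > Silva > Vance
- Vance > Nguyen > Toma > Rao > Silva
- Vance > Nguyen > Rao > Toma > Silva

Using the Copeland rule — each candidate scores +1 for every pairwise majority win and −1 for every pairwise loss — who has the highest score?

Pairwise results:
  Nguyen vs Vance: Vance wins 8–1.
  Nguyen vs Silva: Nguyen wins 7–2.
  Nguyen vs Rao: Nguyen wins 5–4.
  Nguyen vs Toma: Nguyen wins 7–2.
  Vance vs Silva: Vance wins 6–3.
  Vance vs Rao: Vance wins 6–3.
  Vance vs Toma: Vance wins 6–3.
  Silva vs Rao: Rao wins 5–4.
  Silva vs Toma: Toma wins 6–3.
  Rao vs Toma: Toma wins 5–4.
Copeland scores (wins − losses):
  Nguyen: 3 − 1 = 2
  Vance: 4 − 0 = 4
  Silva: 0 − 4 = -4
  Rao: 1 − 3 = -2
  Toma: 2 − 2 = 0
Vance has the best Copeland score.

Vance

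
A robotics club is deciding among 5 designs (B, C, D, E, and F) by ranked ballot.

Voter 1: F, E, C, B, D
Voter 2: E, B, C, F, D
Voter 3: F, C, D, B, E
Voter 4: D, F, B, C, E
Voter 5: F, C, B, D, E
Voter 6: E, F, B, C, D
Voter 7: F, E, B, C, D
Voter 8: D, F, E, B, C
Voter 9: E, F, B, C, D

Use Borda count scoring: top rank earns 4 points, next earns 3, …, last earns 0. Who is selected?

Borda scores:
  B: 1 + 3 + 1 + 2 + 2 + 2 + 2 + 1 + 2 = 16
  C: 2 + 2 + 3 + 1 + 3 + 1 + 1 + 0 + 1 = 14
  D: 0 + 0 + 2 + 4 + 1 + 0 + 0 + 4 + 0 = 11
  E: 3 + 4 + 0 + 0 + 0 + 4 + 3 + 2 + 4 = 20
  F: 4 + 1 + 4 + 3 + 4 + 3 + 4 + 3 + 3 = 29
F has the highest total.

F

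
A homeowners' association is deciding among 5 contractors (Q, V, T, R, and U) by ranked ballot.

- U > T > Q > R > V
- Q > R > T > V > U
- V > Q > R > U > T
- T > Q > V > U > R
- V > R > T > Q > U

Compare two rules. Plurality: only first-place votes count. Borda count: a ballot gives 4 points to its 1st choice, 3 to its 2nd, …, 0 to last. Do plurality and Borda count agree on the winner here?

No

Plurality first-place counts: Q 1, V 2, T 1, R 0, U 1 → V.
Borda totals: Q 13, V 11, T 11, R 9, U 6 → Q.
The two rules disagree: plurality picks V, Borda picks Q.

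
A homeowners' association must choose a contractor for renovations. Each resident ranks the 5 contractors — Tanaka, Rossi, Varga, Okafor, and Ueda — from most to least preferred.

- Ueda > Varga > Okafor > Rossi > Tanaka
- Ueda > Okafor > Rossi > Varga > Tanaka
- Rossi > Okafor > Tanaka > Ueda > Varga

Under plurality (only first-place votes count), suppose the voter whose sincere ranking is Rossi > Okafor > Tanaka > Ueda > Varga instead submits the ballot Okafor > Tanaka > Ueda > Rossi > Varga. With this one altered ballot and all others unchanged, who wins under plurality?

Ueda

First-place totals with the altered ballot: Tanaka 0, Rossi 0, Varga 0, Okafor 1, Ueda 2.
The winner is unchanged: still Ueda.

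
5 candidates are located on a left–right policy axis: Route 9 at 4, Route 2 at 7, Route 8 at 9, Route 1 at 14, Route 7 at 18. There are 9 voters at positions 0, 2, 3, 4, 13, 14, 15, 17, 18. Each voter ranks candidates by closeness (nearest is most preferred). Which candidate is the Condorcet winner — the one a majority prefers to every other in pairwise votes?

Route 1

With single-peaked preferences on a line, the Condorcet winner is the candidate closest to the median voter.
The median voter (position 13) is closest to Route 1 at 14.
Check: Route 1 vs Route 9 — voters closer to Route 1: 5 of 9.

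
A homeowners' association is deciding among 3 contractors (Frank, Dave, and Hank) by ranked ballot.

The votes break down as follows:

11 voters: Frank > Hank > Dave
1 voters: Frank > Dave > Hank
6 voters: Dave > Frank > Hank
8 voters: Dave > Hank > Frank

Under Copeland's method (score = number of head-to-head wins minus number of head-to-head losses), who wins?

Pairwise results:
  Frank vs Dave: Dave wins 14–12.
  Frank vs Hank: Frank wins 18–8.
  Dave vs Hank: Dave wins 15–11.
Copeland scores (wins − losses):
  Frank: 1 − 1 = 0
  Dave: 2 − 0 = 2
  Hank: 0 − 2 = -2
Dave has the best Copeland score.

Dave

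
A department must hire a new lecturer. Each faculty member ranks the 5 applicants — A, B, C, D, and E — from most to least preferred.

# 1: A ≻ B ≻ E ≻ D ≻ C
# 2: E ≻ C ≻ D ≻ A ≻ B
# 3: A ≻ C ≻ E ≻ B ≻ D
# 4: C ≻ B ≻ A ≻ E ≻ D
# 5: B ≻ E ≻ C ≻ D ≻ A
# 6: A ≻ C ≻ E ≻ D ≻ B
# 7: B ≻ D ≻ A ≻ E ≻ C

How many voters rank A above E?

5

Ballots ranking A above E: 5.
Ballots ranking E above A: 2.
So 5 of 7 voters prefer A to E.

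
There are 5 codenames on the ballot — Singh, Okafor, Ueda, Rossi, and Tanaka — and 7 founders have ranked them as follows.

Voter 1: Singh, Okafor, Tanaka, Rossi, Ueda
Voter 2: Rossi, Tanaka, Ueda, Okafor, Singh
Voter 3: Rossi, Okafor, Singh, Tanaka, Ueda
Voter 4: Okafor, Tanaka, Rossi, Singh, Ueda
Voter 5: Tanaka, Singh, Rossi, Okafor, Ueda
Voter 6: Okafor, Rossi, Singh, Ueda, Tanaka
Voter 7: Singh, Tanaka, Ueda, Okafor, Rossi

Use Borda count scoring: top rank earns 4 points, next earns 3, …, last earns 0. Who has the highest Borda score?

Borda scores:
  Singh: 4 + 0 + 2 + 1 + 3 + 2 + 4 = 16
  Okafor: 3 + 1 + 3 + 4 + 1 + 4 + 1 = 17
  Ueda: 0 + 2 + 0 + 0 + 0 + 1 + 2 = 5
  Rossi: 1 + 4 + 4 + 2 + 2 + 3 + 0 = 16
  Tanaka: 2 + 3 + 1 + 3 + 4 + 0 + 3 = 16
Okafor has the highest total.

Okafor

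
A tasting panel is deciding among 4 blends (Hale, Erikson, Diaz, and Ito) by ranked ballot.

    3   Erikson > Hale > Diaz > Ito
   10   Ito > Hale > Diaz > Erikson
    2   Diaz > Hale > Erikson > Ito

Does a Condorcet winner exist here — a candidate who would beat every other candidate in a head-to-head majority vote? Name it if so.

Ito

Head-to-head results (15 voters total):
Hale vs Erikson: Hale wins 12–3.
Hale vs Diaz: Hale wins 13–2.
Hale vs Ito: Ito wins 10–5.
Erikson vs Diaz: Diaz wins 12–3.
Erikson vs Ito: Ito wins 10–5.
Diaz vs Ito: Ito wins 10–5.
Ito beats each rival — Hale (10–5), Erikson (10–5), Diaz (10–5) — so Ito is the Condorcet winner.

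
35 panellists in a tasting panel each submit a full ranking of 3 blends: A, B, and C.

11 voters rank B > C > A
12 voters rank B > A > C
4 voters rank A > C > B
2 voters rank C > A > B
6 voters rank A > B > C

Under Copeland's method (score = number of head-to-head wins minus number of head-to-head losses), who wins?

B

Pairwise results:
  A vs B: B wins 23–12.
  A vs C: A wins 22–13.
  B vs C: B wins 29–6.
Copeland scores (wins − losses):
  A: 1 − 1 = 0
  B: 2 − 0 = 2
  C: 0 − 2 = -2
B has the best Copeland score.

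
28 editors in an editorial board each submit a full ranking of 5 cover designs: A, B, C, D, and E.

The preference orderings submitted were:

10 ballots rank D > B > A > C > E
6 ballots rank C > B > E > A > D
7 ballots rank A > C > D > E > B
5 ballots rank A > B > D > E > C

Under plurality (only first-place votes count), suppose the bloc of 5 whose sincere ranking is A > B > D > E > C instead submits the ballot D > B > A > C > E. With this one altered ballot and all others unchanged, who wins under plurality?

First-place totals with the altered ballot: A 7, B 0, C 6, D 15, E 0.
The switch changes the winner from A to D.

D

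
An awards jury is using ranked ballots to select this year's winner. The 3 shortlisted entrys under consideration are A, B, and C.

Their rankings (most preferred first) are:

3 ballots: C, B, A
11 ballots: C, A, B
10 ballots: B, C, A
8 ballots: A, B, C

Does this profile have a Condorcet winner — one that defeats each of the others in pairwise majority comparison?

No

Head-to-head results (32 voters total):
A vs B: A wins 19–13.
A vs C: C wins 24–8.
B vs C: B wins 18–14.
No candidate beats all others: A beats B beats C beats A, a majority cycle.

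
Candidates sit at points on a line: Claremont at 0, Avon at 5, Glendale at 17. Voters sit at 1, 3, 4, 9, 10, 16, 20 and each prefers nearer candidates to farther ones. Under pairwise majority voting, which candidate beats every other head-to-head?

With single-peaked preferences on a line, the Condorcet winner is the candidate closest to the median voter.
The median voter (position 9) is closest to Avon at 5.
Check: Avon vs Claremont — voters closer to Avon: 6 of 7.

Avon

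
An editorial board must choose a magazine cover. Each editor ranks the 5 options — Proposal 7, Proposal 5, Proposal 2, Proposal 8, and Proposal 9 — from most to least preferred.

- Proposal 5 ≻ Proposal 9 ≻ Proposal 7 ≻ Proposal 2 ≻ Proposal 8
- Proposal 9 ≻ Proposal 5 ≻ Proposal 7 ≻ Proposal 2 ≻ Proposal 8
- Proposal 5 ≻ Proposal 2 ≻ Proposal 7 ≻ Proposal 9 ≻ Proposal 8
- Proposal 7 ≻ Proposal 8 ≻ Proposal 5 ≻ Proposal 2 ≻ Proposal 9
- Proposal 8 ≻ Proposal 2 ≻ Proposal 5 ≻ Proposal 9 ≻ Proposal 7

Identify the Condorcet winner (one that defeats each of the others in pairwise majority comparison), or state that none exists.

Head-to-head results (5 voters total):
Proposal 7 vs Proposal 5: Proposal 5 wins 4–1.
Proposal 7 vs Proposal 2: Proposal 7 wins 3–2.
Proposal 7 vs Proposal 8: Proposal 7 wins 4–1.
Proposal 7 vs Proposal 9: Proposal 9 wins 3–2.
Proposal 5 vs Proposal 2: Proposal 5 wins 4–1.
Proposal 5 vs Proposal 8: Proposal 5 wins 3–2.
Proposal 5 vs Proposal 9: Proposal 5 wins 4–1.
Proposal 2 vs Proposal 8: Proposal 2 wins 3–2.
Proposal 2 vs Proposal 9: Proposal 2 wins 3–2.
Proposal 8 vs Proposal 9: Proposal 9 wins 3–2.
Proposal 5 beats each rival — Proposal 7 (4–1), Proposal 2 (4–1), Proposal 8 (3–2), Proposal 9 (4–1) — so Proposal 5 is the Condorcet winner.

Proposal 5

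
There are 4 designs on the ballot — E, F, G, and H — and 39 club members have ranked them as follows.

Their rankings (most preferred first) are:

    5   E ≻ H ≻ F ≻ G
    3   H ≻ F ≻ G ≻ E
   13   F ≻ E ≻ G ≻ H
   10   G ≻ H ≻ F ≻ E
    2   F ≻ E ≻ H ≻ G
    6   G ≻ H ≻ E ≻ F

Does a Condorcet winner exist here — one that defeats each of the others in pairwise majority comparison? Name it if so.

Head-to-head results (39 voters total):
E vs F: F wins 28–11.
E vs G: E wins 20–19.
E vs H: E wins 20–19.
F vs G: F wins 23–16.
F vs H: H wins 24–15.
G vs H: G wins 29–10.
No candidate beats all others: E beats H beats F beats E, a majority cycle.

None — there is no Condorcet winner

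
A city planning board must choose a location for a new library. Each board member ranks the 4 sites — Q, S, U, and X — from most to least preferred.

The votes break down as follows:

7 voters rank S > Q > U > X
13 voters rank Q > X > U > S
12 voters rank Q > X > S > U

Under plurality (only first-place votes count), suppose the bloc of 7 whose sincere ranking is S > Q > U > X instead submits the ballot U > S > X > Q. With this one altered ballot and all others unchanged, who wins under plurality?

Q

First-place totals with the altered ballot: Q 25, S 0, U 7, X 0.
The winner is unchanged: still Q.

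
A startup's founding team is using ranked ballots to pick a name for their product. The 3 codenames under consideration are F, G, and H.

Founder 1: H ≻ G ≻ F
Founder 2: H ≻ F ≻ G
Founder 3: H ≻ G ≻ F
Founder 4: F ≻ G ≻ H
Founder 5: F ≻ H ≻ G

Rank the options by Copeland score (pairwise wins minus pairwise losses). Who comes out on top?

H

Pairwise results:
  F vs G: F wins 3–2.
  F vs H: H wins 3–2.
  G vs H: H wins 4–1.
Copeland scores (wins − losses):
  F: 1 − 1 = 0
  G: 0 − 2 = -2
  H: 2 − 0 = 2
H has the best Copeland score.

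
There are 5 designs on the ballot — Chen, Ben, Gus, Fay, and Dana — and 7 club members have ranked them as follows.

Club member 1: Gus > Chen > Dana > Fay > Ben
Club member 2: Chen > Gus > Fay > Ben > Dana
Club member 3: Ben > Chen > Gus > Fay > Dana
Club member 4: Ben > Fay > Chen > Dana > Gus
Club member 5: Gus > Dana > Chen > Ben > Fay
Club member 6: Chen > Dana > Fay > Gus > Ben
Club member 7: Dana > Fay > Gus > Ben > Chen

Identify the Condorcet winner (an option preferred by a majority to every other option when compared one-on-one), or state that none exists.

Head-to-head results (7 voters total):
Chen vs Ben: Chen wins 4–3.
Chen vs Gus: Chen wins 4–3.
Chen vs Fay: Chen wins 5–2.
Chen vs Dana: Chen wins 5–2.
Ben vs Gus: Gus wins 5–2.
Ben vs Fay: Fay wins 4–3.
Ben vs Dana: Dana wins 4–3.
Gus vs Fay: Gus wins 4–3.
Gus vs Dana: Gus wins 4–3.
Fay vs Dana: Dana wins 4–3.
Chen beats each rival — Ben (4–3), Gus (4–3), Fay (5–2), Dana (5–2) — so Chen is the Condorcet winner.

Chen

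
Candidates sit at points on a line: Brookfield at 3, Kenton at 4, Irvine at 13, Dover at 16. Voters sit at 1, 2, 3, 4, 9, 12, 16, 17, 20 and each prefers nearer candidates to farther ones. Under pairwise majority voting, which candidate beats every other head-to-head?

With single-peaked preferences on a line, the Condorcet winner is the candidate closest to the median voter.
The median voter (position 9) is closest to Irvine at 13.
Check: Irvine vs Dover — voters closer to Irvine: 6 of 9.

Irvine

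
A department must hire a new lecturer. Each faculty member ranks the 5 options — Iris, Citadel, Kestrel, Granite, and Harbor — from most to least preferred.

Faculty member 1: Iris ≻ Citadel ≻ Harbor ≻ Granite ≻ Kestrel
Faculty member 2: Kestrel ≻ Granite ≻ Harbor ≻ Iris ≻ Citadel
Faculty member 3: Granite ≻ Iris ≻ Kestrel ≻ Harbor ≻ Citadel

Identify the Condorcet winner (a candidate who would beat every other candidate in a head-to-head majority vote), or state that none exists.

Head-to-head results (3 voters total):
Iris vs Citadel: Iris wins 3–0.
Iris vs Kestrel: Iris wins 2–1.
Iris vs Granite: Granite wins 2–1.
Iris vs Harbor: Iris wins 2–1.
Citadel vs Kestrel: Kestrel wins 2–1.
Citadel vs Granite: Granite wins 2–1.
Citadel vs Harbor: Harbor wins 2–1.
Kestrel vs Granite: Granite wins 2–1.
Kestrel vs Harbor: Kestrel wins 2–1.
Granite vs Harbor: Granite wins 2–1.
Granite beats each rival — Iris (2–1), Citadel (2–1), Kestrel (2–1), Harbor (2–1) — so Granite is the Condorcet winner.

Granite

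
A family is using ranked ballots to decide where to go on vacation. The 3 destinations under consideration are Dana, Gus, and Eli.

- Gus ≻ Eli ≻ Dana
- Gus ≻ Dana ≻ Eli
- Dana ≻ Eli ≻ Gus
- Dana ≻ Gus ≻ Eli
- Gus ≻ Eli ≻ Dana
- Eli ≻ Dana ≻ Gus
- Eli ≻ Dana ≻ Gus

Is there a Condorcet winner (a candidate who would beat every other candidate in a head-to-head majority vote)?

Head-to-head results (7 voters total):
Dana vs Gus: Dana wins 4–3.
Dana vs Eli: Eli wins 4–3.
Gus vs Eli: Gus wins 4–3.
No candidate beats all others: Dana beats Gus beats Eli beats Dana, a majority cycle.

No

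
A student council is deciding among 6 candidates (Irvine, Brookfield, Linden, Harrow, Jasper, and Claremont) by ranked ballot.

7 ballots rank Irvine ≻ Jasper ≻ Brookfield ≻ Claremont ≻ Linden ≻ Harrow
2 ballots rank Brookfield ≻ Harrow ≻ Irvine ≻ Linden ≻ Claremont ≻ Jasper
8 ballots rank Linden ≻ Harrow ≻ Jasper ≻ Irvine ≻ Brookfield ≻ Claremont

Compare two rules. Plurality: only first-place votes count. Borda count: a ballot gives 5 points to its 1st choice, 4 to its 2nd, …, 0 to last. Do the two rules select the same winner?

No

Plurality first-place counts: Irvine 7, Brookfield 2, Linden 8, Harrow 0, Jasper 0, Claremont 0 → Linden.
Borda totals: Irvine 57, Brookfield 39, Linden 51, Harrow 40, Jasper 52, Claremont 16 → Irvine.
The two rules disagree: plurality picks Linden, Borda picks Irvine.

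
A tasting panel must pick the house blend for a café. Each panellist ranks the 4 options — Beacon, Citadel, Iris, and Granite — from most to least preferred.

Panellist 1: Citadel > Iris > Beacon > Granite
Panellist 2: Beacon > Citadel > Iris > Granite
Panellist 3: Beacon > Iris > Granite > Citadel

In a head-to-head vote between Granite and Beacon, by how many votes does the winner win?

3

Ballots ranking Granite above Beacon: 0.
Ballots ranking Beacon above Granite: 3.
Beacon wins 3–0, a margin of 3.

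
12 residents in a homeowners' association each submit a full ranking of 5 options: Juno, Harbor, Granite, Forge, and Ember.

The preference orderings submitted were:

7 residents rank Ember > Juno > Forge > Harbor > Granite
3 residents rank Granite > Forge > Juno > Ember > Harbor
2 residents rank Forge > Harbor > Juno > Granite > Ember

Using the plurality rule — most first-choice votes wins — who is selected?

Ember

First-place vote totals:
  Juno: 0
  Harbor: 0
  Granite: 3
  Forge: 2
  Ember: 7
Ember has the most first-place votes.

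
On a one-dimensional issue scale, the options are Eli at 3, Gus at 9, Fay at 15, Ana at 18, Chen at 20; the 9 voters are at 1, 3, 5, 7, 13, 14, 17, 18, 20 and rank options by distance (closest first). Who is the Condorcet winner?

With single-peaked preferences on a line, the Condorcet winner is the candidate closest to the median voter.
The median voter (position 13) is closest to Fay at 15.
Check: Fay vs Gus — voters closer to Fay: 5 of 9.

Fay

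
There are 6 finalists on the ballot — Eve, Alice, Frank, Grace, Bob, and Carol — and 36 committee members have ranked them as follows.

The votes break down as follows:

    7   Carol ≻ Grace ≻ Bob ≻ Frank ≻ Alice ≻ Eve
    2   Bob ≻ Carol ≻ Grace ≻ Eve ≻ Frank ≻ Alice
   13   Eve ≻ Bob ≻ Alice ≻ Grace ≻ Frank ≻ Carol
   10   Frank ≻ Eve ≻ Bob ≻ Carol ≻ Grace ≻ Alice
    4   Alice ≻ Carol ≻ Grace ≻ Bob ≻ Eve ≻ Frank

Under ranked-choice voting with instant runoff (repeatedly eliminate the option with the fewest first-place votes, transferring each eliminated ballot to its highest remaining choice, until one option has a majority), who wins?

Eve

Round 1: Eve 13, Frank 10, Carol 7, Alice 4, Bob 2, Grace 0. Grace has the fewest and is eliminated.
Round 2: Eve 13, Frank 10, Carol 7, Alice 4, Bob 2. Bob has the fewest and is eliminated.
Round 3: Eve 13, Frank 10, Carol 9, Alice 4. Alice has the fewest and is eliminated.
Round 4: Eve 13, Carol 13, Frank 10. Frank has the fewest and is eliminated.
Round 5: Eve 23, Carol 13. Eve has a majority.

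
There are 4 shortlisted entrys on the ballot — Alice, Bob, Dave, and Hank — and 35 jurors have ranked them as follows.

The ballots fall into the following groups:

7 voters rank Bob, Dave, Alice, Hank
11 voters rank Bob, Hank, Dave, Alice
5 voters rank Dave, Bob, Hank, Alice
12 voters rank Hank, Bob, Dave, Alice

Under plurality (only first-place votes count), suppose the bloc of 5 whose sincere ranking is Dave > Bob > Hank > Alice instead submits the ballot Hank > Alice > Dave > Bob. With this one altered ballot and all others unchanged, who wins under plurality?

Bob

First-place totals with the altered ballot: Alice 0, Bob 18, Dave 0, Hank 17.
The winner is unchanged: still Bob.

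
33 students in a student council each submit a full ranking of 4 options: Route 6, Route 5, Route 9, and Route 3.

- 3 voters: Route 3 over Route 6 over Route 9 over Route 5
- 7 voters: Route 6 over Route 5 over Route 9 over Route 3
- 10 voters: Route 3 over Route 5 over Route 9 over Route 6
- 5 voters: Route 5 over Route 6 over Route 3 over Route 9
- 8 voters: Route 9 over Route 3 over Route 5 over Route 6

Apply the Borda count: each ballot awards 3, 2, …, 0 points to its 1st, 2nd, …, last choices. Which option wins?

Borda scores:
  Route 6: 3·2 + 7·3 + 10·0 + 5·2 + 8·0 = 37
  Route 5: 3·0 + 7·2 + 10·2 + 5·3 + 8·1 = 57
  Route 9: 3·1 + 7·1 + 10·1 + 5·0 + 8·3 = 44
  Route 3: 3·3 + 7·0 + 10·3 + 5·1 + 8·2 = 60
Route 3 has the highest total.

Route 3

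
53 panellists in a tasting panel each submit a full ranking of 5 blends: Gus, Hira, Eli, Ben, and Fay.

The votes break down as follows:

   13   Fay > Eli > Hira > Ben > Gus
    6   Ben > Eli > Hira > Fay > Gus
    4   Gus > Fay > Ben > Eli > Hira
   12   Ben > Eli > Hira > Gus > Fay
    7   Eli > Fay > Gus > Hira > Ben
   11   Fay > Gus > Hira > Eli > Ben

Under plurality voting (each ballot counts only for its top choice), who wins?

Fay

First-place vote totals:
  Gus: 4
  Hira: 0
  Eli: 7
  Ben: 18
  Fay: 24
Fay has the most first-place votes.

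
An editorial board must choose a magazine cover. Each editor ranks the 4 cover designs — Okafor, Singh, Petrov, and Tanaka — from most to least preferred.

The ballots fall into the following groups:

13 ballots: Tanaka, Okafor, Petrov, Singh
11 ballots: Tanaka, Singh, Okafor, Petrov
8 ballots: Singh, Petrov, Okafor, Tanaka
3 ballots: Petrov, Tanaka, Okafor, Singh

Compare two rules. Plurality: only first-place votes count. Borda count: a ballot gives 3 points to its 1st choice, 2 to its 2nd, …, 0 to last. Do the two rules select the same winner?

Yes

Plurality first-place counts: Okafor 0, Singh 8, Petrov 3, Tanaka 24 → Tanaka.
Borda totals: Okafor 48, Singh 46, Petrov 38, Tanaka 78 → Tanaka.
The two rules agree on Tanaka.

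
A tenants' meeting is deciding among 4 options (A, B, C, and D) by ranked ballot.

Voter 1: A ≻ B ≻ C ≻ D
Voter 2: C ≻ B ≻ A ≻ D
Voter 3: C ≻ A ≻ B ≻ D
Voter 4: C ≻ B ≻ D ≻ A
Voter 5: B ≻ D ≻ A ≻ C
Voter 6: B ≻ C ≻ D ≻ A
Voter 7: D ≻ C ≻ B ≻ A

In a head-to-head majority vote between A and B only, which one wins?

B

Ballots ranking A above B: 2.
Ballots ranking B above A: 5.
B wins the head-to-head, 5–2.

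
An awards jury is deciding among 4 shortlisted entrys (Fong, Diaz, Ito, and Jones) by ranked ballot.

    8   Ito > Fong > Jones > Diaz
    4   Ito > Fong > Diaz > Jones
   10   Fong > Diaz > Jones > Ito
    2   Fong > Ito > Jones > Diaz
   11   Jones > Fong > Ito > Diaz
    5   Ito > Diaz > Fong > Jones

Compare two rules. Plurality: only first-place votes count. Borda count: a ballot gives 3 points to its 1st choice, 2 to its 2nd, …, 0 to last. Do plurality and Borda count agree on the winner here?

No

Plurality first-place counts: Fong 12, Diaz 0, Ito 17, Jones 11 → Ito.
Borda totals: Fong 87, Diaz 34, Ito 66, Jones 53 → Fong.
The two rules disagree: plurality picks Ito, Borda picks Fong.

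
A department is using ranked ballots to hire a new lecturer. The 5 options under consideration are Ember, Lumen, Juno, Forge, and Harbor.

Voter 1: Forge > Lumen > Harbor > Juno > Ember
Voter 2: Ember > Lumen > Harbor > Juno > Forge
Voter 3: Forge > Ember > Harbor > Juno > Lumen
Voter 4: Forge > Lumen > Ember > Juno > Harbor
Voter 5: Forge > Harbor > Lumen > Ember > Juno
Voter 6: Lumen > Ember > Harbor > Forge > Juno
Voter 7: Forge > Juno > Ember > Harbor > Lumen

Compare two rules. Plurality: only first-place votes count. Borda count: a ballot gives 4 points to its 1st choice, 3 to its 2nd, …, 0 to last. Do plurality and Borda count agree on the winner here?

Plurality first-place counts: Ember 1, Lumen 1, Juno 0, Forge 5, Harbor 0 → Forge.
Borda totals: Ember 15, Lumen 15, Juno 7, Forge 21, Harbor 12 → Forge.
The two rules agree on Forge.

Yes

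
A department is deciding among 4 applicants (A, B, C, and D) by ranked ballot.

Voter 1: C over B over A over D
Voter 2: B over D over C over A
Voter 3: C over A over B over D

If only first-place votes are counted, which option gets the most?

First-place vote totals:
  A: 0
  B: 1
  C: 2
  D: 0
C has the most first-place votes.

C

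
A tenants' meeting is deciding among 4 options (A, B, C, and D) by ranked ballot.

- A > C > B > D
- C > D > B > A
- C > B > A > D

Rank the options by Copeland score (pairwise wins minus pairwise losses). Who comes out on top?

C

Pairwise results:
  A vs B: B wins 2–1.
  A vs C: C wins 2–1.
  A vs D: A wins 2–1.
  B vs C: C wins 3–0.
  B vs D: B wins 2–1.
  C vs D: C wins 3–0.
Copeland scores (wins − losses):
  A: 1 − 2 = -1
  B: 2 − 1 = 1
  C: 3 − 0 = 3
  D: 0 − 3 = -3
C has the best Copeland score.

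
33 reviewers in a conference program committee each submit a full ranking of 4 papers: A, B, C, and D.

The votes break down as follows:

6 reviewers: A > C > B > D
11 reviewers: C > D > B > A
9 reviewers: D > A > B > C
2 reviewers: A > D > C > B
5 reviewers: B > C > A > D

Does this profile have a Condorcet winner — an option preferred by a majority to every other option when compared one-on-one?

No

Head-to-head results (33 voters total):
A vs B: A wins 17–16.
A vs C: A wins 17–16.
A vs D: D wins 20–13.
B vs C: C wins 19–14.
B vs D: D wins 22–11.
C vs D: C wins 22–11.
No candidate beats all others: A beats C beats D beats A, a majority cycle.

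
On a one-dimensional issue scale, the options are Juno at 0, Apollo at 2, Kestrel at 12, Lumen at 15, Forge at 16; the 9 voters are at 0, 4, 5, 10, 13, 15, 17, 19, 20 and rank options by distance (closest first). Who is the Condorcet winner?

Kestrel

With single-peaked preferences on a line, the Condorcet winner is the candidate closest to the median voter.
The median voter (position 13) is closest to Kestrel at 12.
Check: Kestrel vs Lumen — voters closer to Kestrel: 5 of 9.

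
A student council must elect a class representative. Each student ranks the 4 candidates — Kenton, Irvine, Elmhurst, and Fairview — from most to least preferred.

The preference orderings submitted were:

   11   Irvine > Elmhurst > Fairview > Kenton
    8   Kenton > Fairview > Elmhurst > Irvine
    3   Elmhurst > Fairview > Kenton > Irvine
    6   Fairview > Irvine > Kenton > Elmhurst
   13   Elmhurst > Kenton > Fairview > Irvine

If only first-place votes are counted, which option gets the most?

Elmhurst

First-place vote totals:
  Kenton: 8
  Irvine: 11
  Elmhurst: 16
  Fairview: 6
Elmhurst has the most first-place votes.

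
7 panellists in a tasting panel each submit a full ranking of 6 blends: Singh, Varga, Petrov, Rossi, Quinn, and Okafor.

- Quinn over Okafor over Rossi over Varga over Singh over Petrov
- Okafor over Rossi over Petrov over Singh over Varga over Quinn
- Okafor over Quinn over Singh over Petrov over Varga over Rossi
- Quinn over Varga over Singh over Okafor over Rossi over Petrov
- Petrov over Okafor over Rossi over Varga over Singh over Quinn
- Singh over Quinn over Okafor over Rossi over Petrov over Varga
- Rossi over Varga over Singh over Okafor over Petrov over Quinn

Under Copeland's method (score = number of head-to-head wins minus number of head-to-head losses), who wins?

Okafor

Pairwise results:
  Singh vs Varga: Varga wins 4–3.
  Singh vs Petrov: Singh wins 5–2.
  Singh vs Rossi: Rossi wins 4–3.
  Singh vs Quinn: Singh wins 4–3.
  Singh vs Okafor: Okafor wins 4–3.
  Varga vs Petrov: Petrov wins 4–3.
  Varga vs Rossi: Rossi wins 5–2.
  Varga vs Quinn: Quinn wins 4–3.
  Varga vs Okafor: Okafor wins 5–2.
  Petrov vs Rossi: Rossi wins 5–2.
  Petrov vs Quinn: Quinn wins 4–3.
  Petrov vs Okafor: Okafor wins 6–1.
  Rossi vs Quinn: Quinn wins 4–3.
  Rossi vs Okafor: Okafor wins 6–1.
  Quinn vs Okafor: Okafor wins 4–3.
Copeland scores (wins − losses):
  Singh: 2 − 3 = -1
  Varga: 1 − 4 = -3
  Petrov: 1 − 4 = -3
  Rossi: 3 − 2 = 1
  Quinn: 3 − 2 = 1
  Okafor: 5 − 0 = 5
Okafor has the best Copeland score.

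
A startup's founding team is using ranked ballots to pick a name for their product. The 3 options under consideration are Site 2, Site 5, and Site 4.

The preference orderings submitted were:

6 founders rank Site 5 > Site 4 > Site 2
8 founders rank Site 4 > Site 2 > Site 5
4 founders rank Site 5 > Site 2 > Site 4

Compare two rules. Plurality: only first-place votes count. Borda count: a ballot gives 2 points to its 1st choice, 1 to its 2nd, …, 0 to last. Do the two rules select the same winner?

No

Plurality first-place counts: Site 2 0, Site 5 10, Site 4 8 → Site 5.
Borda totals: Site 2 12, Site 5 20, Site 4 22 → Site 4.
The two rules disagree: plurality picks Site 5, Borda picks Site 4.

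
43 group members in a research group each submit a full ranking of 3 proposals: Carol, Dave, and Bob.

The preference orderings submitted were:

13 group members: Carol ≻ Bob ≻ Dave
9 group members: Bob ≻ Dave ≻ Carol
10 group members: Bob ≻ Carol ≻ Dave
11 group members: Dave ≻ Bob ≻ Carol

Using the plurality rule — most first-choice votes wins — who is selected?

First-place vote totals:
  Carol: 13
  Dave: 11
  Bob: 19
Bob has the most first-place votes.

Bob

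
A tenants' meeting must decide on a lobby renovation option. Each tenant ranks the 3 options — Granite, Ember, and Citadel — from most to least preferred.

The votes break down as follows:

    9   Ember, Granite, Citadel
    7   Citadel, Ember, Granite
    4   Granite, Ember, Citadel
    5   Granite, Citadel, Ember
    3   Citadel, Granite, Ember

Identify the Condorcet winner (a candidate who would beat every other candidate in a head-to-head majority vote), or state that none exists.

Head-to-head results (28 voters total):
Granite vs Ember: Ember wins 16–12.
Granite vs Citadel: Granite wins 18–10.
Ember vs Citadel: Citadel wins 15–13.
No candidate beats all others: Granite beats Citadel beats Ember beats Granite, a majority cycle.

None — there is no Condorcet winner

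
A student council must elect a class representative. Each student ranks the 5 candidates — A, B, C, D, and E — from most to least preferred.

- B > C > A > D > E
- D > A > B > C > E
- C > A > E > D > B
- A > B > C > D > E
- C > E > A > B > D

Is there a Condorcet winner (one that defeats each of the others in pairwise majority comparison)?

Head-to-head results (5 voters total):
A vs B: A wins 4–1.
A vs C: C wins 3–2.
A vs D: A wins 4–1.
A vs E: A wins 4–1.
B vs C: B wins 3–2.
B vs D: B wins 3–2.
B vs E: B wins 3–2.
C vs D: C wins 4–1.
C vs E: C wins 5–0.
D vs E: D wins 3–2.
No candidate beats all others: A beats B beats C beats A, a majority cycle.

No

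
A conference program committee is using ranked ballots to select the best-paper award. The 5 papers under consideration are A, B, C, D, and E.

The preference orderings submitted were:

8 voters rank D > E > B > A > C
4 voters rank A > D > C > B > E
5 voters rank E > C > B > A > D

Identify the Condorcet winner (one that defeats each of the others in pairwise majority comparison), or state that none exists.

Head-to-head results (17 voters total):
A vs B: B wins 13–4.
A vs C: A wins 12–5.
A vs D: A wins 9–8.
A vs E: E wins 13–4.
B vs C: C wins 9–8.
B vs D: D wins 12–5.
B vs E: E wins 13–4.
C vs D: D wins 12–5.
C vs E: E wins 13–4.
D vs E: D wins 12–5.
No candidate beats all others: A beats C beats B beats A, a majority cycle.

No Condorcet winner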